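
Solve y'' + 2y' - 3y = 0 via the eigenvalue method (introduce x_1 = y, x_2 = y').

Let x_1 = y, x_2 = y'. Then x_1' = x_2 and x_2' = 3x_1 - 2x_2.
A = [[0,1],[3,-2]]; det(A-λI) = λ^2 + 2λ - 3.
Eigenvalues λ = 1, -3 with eigenvectors (1,1), (1,-3).

y(t) = C_1e^(t) + C_2e^(-3t)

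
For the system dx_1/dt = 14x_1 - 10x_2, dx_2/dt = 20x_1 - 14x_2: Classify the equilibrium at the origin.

A = [[14,-10],[20,-14]]; det(A-λI) = λ^2 + 4.
λ = 0 ± 2i: zero real part.

center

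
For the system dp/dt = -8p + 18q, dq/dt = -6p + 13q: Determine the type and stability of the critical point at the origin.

unstable node

A = [[-8,18],[-6,13]]; det(A-λI) = λ^2 - 5λ + 4.
λ = 4, 1: both positive.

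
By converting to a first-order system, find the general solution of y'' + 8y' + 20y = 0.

Let x_1 = y, x_2 = y'. Then x_1' = x_2 and x_2' = -20x_1 - 8x_2.
A = [[0,1],[-20,-8]]; det(A-λI) = λ^2 + 8λ + 20.
Eigenvalues λ = -4 ± 2i.

y(t) = c_1e^(-4t)cos(2t) + c_2e^(-4t)sin(2t)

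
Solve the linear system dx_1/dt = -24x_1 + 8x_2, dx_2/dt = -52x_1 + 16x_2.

x_1(t) = -c_1e^(-4t)sin(4t) - c_1e^(-4t)cos(4t) - c_2e^(-4t)sin(4t) + c_2e^(-4t)cos(4t), x_2(t) = -2c_1e^(-4t)sin(4t) - 3c_1e^(-4t)cos(4t) - 3c_2e^(-4t)sin(4t) + 2c_2e^(-4t)cos(4t)

Coefficient matrix A = [[-24, 8], [-52, 16]].
Characteristic polynomial det(A - λI) = λ^2 + 8λ + 32 = 0.
Eigenvalues λ = -4 ± 4i (complex conjugate pair).
For λ=-4+4i: an eigenvector is (-1,-3) - i(-1,-2) = (-1 + i, -3 + 2i).
A real fundamental pair from Re and Im of e^((-4+4i)t)v: X_1 = e^(-4t)(cos(4t)·(-1,-3) + sin(4t)·(-1,-2)), X_2 = e^(-4t)(sin(4t)·(-1,-3) - cos(4t)·(-1,-2)).
General solution: c_1X_1 + c_2X_2.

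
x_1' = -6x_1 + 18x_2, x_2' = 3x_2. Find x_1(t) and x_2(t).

Coefficient matrix A = [[-6, 18], [0, 3]].
Characteristic polynomial det(A - λI) = λ^2 + 3λ - 18 = 0.
Eigenvalues λ = -6, 3.
For λ=-6: (A-λI) row 1 is [0, 18], so an eigenvector is (-1, 0).
For λ=3: (A-λI) row 1 is [-9, 18], so an eigenvector is (2, 1).
General solution: K_1e^(-6t)(-1,0) + K_2e^(3t)(2,1).

x_1(t) = -K_1e^(-6t) + 2K_2e^(3t), x_2(t) = K_2e^(3t)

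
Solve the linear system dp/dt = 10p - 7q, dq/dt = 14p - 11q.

p(t) = -K_1e^(3t) - K_2e^(-4t), q(t) = -K_1e^(3t) - 2K_2e^(-4t)

Coefficient matrix A = [[10, -7], [14, -11]].
Characteristic polynomial det(A - λI) = λ^2 + λ - 12 = 0.
Eigenvalues λ = 3, -4.
For λ=3: (A-λI) row 1 is [7, -7], so an eigenvector is (-1, -1).
For λ=-4: (A-λI) row 1 is [14, -7], so an eigenvector is (-1, -2).
General solution: K_1e^(3t)(-1,-1) + K_2e^(-4t)(-1,-2).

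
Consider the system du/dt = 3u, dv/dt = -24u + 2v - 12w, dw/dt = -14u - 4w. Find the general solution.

Coefficient matrix A = [[3, 0, 0], [-24, 2, -12], [-14, 0, -4]].
det(A - λI) = 0 gives eigenvalues λ = 3, 2, -4.
For λ=3: eigenvector (1,0,-2).
For λ=2: eigenvector (0,1,0).
For λ=-4: eigenvector (0,2,1).
General solution: C_1e^(3t)(1,0,-2) + C_2e^(2t)(0,1,0) + C_3e^(-4t)(0,2,1).

u(t) = C_1e^(3t), v(t) = C_2e^(2t) + 2C_3e^(-4t), w(t) = -2C_1e^(3t) + C_3e^(-4t)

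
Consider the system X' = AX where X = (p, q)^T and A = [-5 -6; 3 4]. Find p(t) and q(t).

p(t) = 2C_1e^(-2t) - C_2e^(t), q(t) = -C_1e^(-2t) + C_2e^(t)

Coefficient matrix A = [[-5, -6], [3, 4]].
Characteristic polynomial det(A - λI) = λ^2 + λ - 2 = 0.
Eigenvalues λ = -2, 1.
For λ=-2: (A-λI) row 1 is [-3, -6], so an eigenvector is (2, -1).
For λ=1: (A-λI) row 1 is [-6, -6], so an eigenvector is (-1, 1).
General solution: C_1e^(-2t)(2,-1) + C_2e^(t)(-1,1).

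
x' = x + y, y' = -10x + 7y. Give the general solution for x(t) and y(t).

Coefficient matrix A = [[1, 1], [-10, 7]].
Characteristic polynomial det(A - λI) = λ^2 - 8λ + 17 = 0.
Eigenvalues λ = 4 ± i (complex conjugate pair).
For λ=4+i: an eigenvector is (1,3) - i(0,-1) = (1, 3 + i).
A real fundamental pair from Re and Im of e^((4+i)t)v: X_1 = e^(4t)(cos(t)·(1,3) + sin(t)·(0,-1)), X_2 = e^(4t)(sin(t)·(1,3) - cos(t)·(0,-1)).
General solution: c_1X_1 + c_2X_2.

x(t) = c_1e^(4t)cos(t) + c_2e^(4t)sin(t), y(t) = -c_1e^(4t)sin(t) + 3c_1e^(4t)cos(t) + 3c_2e^(4t)sin(t) + c_2e^(4t)cos(t)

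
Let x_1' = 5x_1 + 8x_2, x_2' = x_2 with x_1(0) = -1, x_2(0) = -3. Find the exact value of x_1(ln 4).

-7144

A = [[5,8],[0,1]]; eigenvalues λ = 5, 1.
Eigenvectors: (1,0) for λ=5, (2,-1) for λ=1.
From the initial condition, c_1 = -7, c_2 = 3.
x_1(ln 4) = (-7)(4^5)(1) + (3)(4^1)(2) = -7144.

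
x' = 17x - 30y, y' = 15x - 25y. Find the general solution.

x(t) = -K_1e^(-4t)sin(3t) - 3K_1e^(-4t)cos(3t) - 3K_2e^(-4t)sin(3t) + K_2e^(-4t)cos(3t), y(t) = -K_1e^(-4t)sin(3t) - 2K_1e^(-4t)cos(3t) - 2K_2e^(-4t)sin(3t) + K_2e^(-4t)cos(3t)

Coefficient matrix A = [[17, -30], [15, -25]].
Characteristic polynomial det(A - λI) = λ^2 + 8λ + 25 = 0.
Eigenvalues λ = -4 ± 3i (complex conjugate pair).
For λ=-4+3i: an eigenvector is (-3,-2) - i(-1,-1) = (-3 + i, -2 + i).
A real fundamental pair from Re and Im of e^((-4+3i)t)v: X_1 = e^(-4t)(cos(3t)·(-3,-2) + sin(3t)·(-1,-1)), X_2 = e^(-4t)(sin(3t)·(-3,-2) - cos(3t)·(-1,-1)).
General solution: K_1X_1 + K_2X_2.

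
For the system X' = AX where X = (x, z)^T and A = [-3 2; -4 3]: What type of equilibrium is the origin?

A = [[-3,2],[-4,3]]; det(A-λI) = λ^2 - 1.
λ = 1, -1: opposite signs.

saddle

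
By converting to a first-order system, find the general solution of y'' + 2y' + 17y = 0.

Let x_1 = y, x_2 = y'. Then x_1' = x_2 and x_2' = -17x_1 - 2x_2.
A = [[0,1],[-17,-2]]; det(A-λI) = λ^2 + 2λ + 17.
Eigenvalues λ = -1 ± 4i.

y(t) = c_1e^(-t)cos(4t) + c_2e^(-t)sin(4t)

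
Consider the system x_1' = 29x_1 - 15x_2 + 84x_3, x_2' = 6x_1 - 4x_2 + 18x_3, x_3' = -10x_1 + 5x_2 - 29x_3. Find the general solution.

Coefficient matrix A = [[29, -15, 84], [6, -4, 18], [-10, 5, -29]].
det(A - λI) = 0 gives eigenvalues λ = 1, -1, -4.
For λ=1: eigenvector (-3,0,1).
For λ=-1: eigenvector (1,2,0).
For λ=-4: eigenvector (-3,-1,1).
General solution: K_1e^(t)(-3,0,1) + K_2e^(-t)(1,2,0) + K_3e^(-4t)(-3,-1,1).

x_1(t) = -3K_1e^(t) + K_2e^(-t) - 3K_3e^(-4t), x_2(t) = 2K_2e^(-t) - K_3e^(-4t), x_3(t) = K_1e^(t) + K_3e^(-4t)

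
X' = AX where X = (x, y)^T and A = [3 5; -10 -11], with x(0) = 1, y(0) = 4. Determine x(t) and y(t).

x(t) = 27e^(-4t)sin(t) + e^(-4t)cos(t), y(t) = -38e^(-4t)sin(t) + 4e^(-4t)cos(t)

Coefficient matrix A = [[3, 5], [-10, -11]].
Characteristic polynomial det(A - λI) = λ^2 + 8λ + 17 = 0.
Eigenvalues λ = -4 ± i (complex conjugate pair).
For λ=-4+i: an eigenvector is (1,-1) - i(2,-3) = (1 - 2i, -1 + 3i).
A real fundamental pair from Re and Im of e^((-4+i)t)v: X_1 = e^(-4t)(cos(t)·(1,-1) + sin(t)·(2,-3)), X_2 = e^(-4t)(sin(t)·(1,-1) - cos(t)·(2,-3)).
General solution: C_1X_1 + C_2X_2.
Applying x(0)=1, y(0)=4 gives C_1=11, C_2=5.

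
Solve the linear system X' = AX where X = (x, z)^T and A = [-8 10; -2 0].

Coefficient matrix A = [[-8, 10], [-2, 0]].
Characteristic polynomial det(A - λI) = λ^2 + 8λ + 20 = 0.
Eigenvalues λ = -4 ± 2i (complex conjugate pair).
For λ=-4+2i: an eigenvector is (-1,0) - i(2,1) = (-1 - 2i, 0 - i).
A real fundamental pair from Re and Im of e^((-4+2i)t)v: X_1 = e^(-4t)(cos(2t)·(-1,0) + sin(2t)·(2,1)), X_2 = e^(-4t)(sin(2t)·(-1,0) - cos(2t)·(2,1)).
General solution: K_1X_1 + K_2X_2.

x(t) = 2K_1e^(-4t)sin(2t) - K_1e^(-4t)cos(2t) - K_2e^(-4t)sin(2t) - 2K_2e^(-4t)cos(2t), z(t) = K_1e^(-4t)sin(2t) - K_2e^(-4t)cos(2t)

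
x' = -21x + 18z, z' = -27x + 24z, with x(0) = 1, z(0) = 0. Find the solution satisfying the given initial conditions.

Coefficient matrix A = [[-21, 18], [-27, 24]].
Characteristic polynomial det(A - λI) = λ^2 - 3λ - 18 = 0.
Eigenvalues λ = 6, -3.
For λ=6: (A-λI) row 1 is [-27, 18], so an eigenvector is (2, 3).
For λ=-3: (A-λI) row 1 is [-18, 18], so an eigenvector is (1, 1).
General solution: C_1e^(6t)(2,3) + C_2e^(-3t)(1,1).
Applying x(0)=1, z(0)=0 gives C_1=-1, C_2=3.

x(t) = -2e^(6t) + 3e^(-3t), z(t) = -3e^(6t) + 3e^(-3t)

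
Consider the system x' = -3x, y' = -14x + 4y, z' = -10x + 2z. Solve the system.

Coefficient matrix A = [[-3, 0, 0], [-14, 4, 0], [-10, 0, 2]].
det(A - λI) = 0 gives eigenvalues λ = -3, 4, 2.
For λ=-3: eigenvector (1,2,2).
For λ=4: eigenvector (0,1,0).
For λ=2: eigenvector (0,0,1).
General solution: c_1e^(-3t)(1,2,2) + c_2e^(4t)(0,1,0) + c_3e^(2t)(0,0,1).

x(t) = c_1e^(-3t), y(t) = 2c_1e^(-3t) + c_2e^(4t), z(t) = 2c_1e^(-3t) + c_3e^(2t)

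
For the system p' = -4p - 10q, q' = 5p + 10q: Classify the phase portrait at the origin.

A = [[-4,-10],[5,10]]; det(A-λI) = λ^2 - 6λ + 10.
λ = 3 ± i: positive real part.

unstable spiral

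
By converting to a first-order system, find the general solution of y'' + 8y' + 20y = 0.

Let x_1 = y, x_2 = y'. Then x_1' = x_2 and x_2' = -20x_1 - 8x_2.
A = [[0,1],[-20,-8]]; det(A-λI) = λ^2 + 8λ + 20.
Eigenvalues λ = -4 ± 2i.

y(t) = C_1e^(-4t)cos(2t) + C_2e^(-4t)sin(2t)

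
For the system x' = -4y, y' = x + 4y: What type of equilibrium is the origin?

unstable improper node

A = [[0,-4],[1,4]]; det(A-λI) = λ^2 - 4λ + 4.
repeated λ = 2 with a single eigenvector.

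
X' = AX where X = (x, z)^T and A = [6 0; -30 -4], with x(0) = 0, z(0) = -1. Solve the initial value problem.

x(t) = 0, z(t) = -e^(-4t)

Coefficient matrix A = [[6, 0], [-30, -4]].
Characteristic polynomial det(A - λI) = λ^2 - 2λ - 24 = 0.
Eigenvalues λ = -4, 6.
For λ=-4: (A-λI) row 1 is [10, 0], so an eigenvector is (0, 1).
For λ=6: (A-λI) row 2 is [-30, -10], so an eigenvector is (-1, 3).
General solution: c_1e^(-4t)(0,1) + c_2e^(6t)(-1,3).
Applying x(0)=0, z(0)=-1 gives c_1=-1, c_2=0.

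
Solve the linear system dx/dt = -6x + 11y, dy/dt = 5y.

x(t) = c_1e^(-6t) - c_2e^(5t), y(t) = -c_2e^(5t)

Coefficient matrix A = [[-6, 11], [0, 5]].
Characteristic polynomial det(A - λI) = λ^2 + λ - 30 = 0.
Eigenvalues λ = -6, 5.
For λ=-6: (A-λI) row 1 is [0, 11], so an eigenvector is (1, 0).
For λ=5: (A-λI) row 1 is [-11, 11], so an eigenvector is (-1, -1).
General solution: c_1e^(-6t)(1,0) + c_2e^(5t)(-1,-1).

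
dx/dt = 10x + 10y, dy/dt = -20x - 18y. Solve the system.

x(t) = 2C_1e^(-4t)sin(2t) + C_1e^(-4t)cos(2t) + C_2e^(-4t)sin(2t) - 2C_2e^(-4t)cos(2t), y(t) = -3C_1e^(-4t)sin(2t) - C_1e^(-4t)cos(2t) - C_2e^(-4t)sin(2t) + 3C_2e^(-4t)cos(2t)

Coefficient matrix A = [[10, 10], [-20, -18]].
Characteristic polynomial det(A - λI) = λ^2 + 8λ + 20 = 0.
Eigenvalues λ = -4 ± 2i (complex conjugate pair).
For λ=-4+2i: an eigenvector is (1,-1) - i(2,-3) = (1 - 2i, -1 + 3i).
A real fundamental pair from Re and Im of e^((-4+2i)t)v: X_1 = e^(-4t)(cos(2t)·(1,-1) + sin(2t)·(2,-3)), X_2 = e^(-4t)(sin(2t)·(1,-1) - cos(2t)·(2,-3)).
General solution: C_1X_1 + C_2X_2.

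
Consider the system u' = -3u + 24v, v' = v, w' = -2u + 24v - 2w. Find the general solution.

Coefficient matrix A = [[-3, 24, 0], [0, 1, 0], [-2, 24, -2]].
det(A - λI) = 0 gives eigenvalues λ = -2, 1, -3.
For λ=-2: eigenvector (0,0,1).
For λ=1: eigenvector (6,1,4).
For λ=-3: eigenvector (1,0,2).
General solution: C_1e^(-2t)(0,0,1) + C_2e^(t)(6,1,4) + C_3e^(-3t)(1,0,2).

u(t) = 6C_2e^(t) + C_3e^(-3t), v(t) = C_2e^(t), w(t) = C_1e^(-2t) + 4C_2e^(t) + 2C_3e^(-3t)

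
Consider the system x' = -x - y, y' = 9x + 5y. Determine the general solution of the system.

x(t) = -C_1e^(2t) - C_2te^(2t) + C_2e^(2t), y(t) = 3C_1e^(2t) + 3C_2te^(2t) - 2C_2e^(2t)

Coefficient matrix A = [[-1, -1], [9, 5]].
Characteristic polynomial det(A - λI) = λ^2 - 4λ + 4 = 0.
Single eigenvalue λ = 2 with algebraic multiplicity 2.
Eigenvector v = (-1,3); generalized eigenvector w with (A-λI)w=v is (1,-2).
General solution: e^(2t)[C_1·v + C_2·(t·v + w)].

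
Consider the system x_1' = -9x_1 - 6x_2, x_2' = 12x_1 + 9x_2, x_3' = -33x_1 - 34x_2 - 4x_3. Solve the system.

Coefficient matrix A = [[-9, -6, 0], [12, 9, 0], [-33, -34, -4]].
det(A - λI) = 0 gives eigenvalues λ = -3, 3, -4.
For λ=-3: eigenvector (1,-1,1).
For λ=3: eigenvector (-1,2,-5).
For λ=-4: eigenvector (0,0,1).
General solution: K_1e^(-3t)(1,-1,1) + K_2e^(3t)(-1,2,-5) + K_3e^(-4t)(0,0,1).

x_1(t) = K_1e^(-3t) - K_2e^(3t), x_2(t) = -K_1e^(-3t) + 2K_2e^(3t), x_3(t) = K_1e^(-3t) - 5K_2e^(3t) + K_3e^(-4t)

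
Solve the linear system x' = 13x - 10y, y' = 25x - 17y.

Coefficient matrix A = [[13, -10], [25, -17]].
Characteristic polynomial det(A - λI) = λ^2 + 4λ + 29 = 0.
Eigenvalues λ = -2 ± 5i (complex conjugate pair).
For λ=-2+5i: an eigenvector is (1,1) - i(1,2) = (1 - i, 1 - 2i).
A real fundamental pair from Re and Im of e^((-2+5i)t)v: X_1 = e^(-2t)(cos(5t)·(1,1) + sin(5t)·(1,2)), X_2 = e^(-2t)(sin(5t)·(1,1) - cos(5t)·(1,2)).
General solution: C_1X_1 + C_2X_2.

x(t) = C_1e^(-2t)sin(5t) + C_1e^(-2t)cos(5t) + C_2e^(-2t)sin(5t) - C_2e^(-2t)cos(5t), y(t) = 2C_1e^(-2t)sin(5t) + C_1e^(-2t)cos(5t) + C_2e^(-2t)sin(5t) - 2C_2e^(-2t)cos(5t)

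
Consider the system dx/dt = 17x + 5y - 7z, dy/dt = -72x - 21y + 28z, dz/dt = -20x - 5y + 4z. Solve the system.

Coefficient matrix A = [[17, 5, -7], [-72, -21, 28], [-20, -5, 4]].
det(A - λI) = 0 gives eigenvalues λ = -3, -1, 4.
For λ=-3: eigenvector (1,-4,0).
For λ=-1: eigenvector (-1,5,1).
For λ=4: eigenvector (-1,4,1).
General solution: C_1e^(-3t)(1,-4,0) + C_2e^(-t)(-1,5,1) + C_3e^(4t)(-1,4,1).

x(t) = C_1e^(-3t) - C_2e^(-t) - C_3e^(4t), y(t) = -4C_1e^(-3t) + 5C_2e^(-t) + 4C_3e^(4t), z(t) = C_2e^(-t) + C_3e^(4t)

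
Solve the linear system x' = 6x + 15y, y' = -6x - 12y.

Coefficient matrix A = [[6, 15], [-6, -12]].
Characteristic polynomial det(A - λI) = λ^2 + 6λ + 18 = 0.
Eigenvalues λ = -3 ± 3i (complex conjugate pair).
For λ=-3+3i: an eigenvector is (2,-1) - i(1,-1) = (2 - i, -1 + i).
A real fundamental pair from Re and Im of e^((-3+3i)t)v: X_1 = e^(-3t)(cos(3t)·(2,-1) + sin(3t)·(1,-1)), X_2 = e^(-3t)(sin(3t)·(2,-1) - cos(3t)·(1,-1)).
General solution: K_1X_1 + K_2X_2.

x(t) = K_1e^(-3t)sin(3t) + 2K_1e^(-3t)cos(3t) + 2K_2e^(-3t)sin(3t) - K_2e^(-3t)cos(3t), y(t) = -K_1e^(-3t)sin(3t) - K_1e^(-3t)cos(3t) - K_2e^(-3t)sin(3t) + K_2e^(-3t)cos(3t)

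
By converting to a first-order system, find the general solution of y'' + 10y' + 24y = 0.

Let x_1 = y, x_2 = y'. Then x_1' = x_2 and x_2' = -24x_1 - 10x_2.
A = [[0,1],[-24,-10]]; det(A-λI) = λ^2 + 10λ + 24.
Eigenvalues λ = -4, -6 with eigenvectors (1,-4), (1,-6).

y(t) = c_1e^(-4t) + c_2e^(-6t)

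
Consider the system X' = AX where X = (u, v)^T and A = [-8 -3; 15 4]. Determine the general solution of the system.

Coefficient matrix A = [[-8, -3], [15, 4]].
Characteristic polynomial det(A - λI) = λ^2 + 4λ + 13 = 0.
Eigenvalues λ = -2 ± 3i (complex conjugate pair).
For λ=-2+3i: an eigenvector is (0,-1) - i(1,-2) = (0 - i, -1 + 2i).
A real fundamental pair from Re and Im of e^((-2+3i)t)v: X_1 = e^(-2t)(cos(3t)·(0,-1) + sin(3t)·(1,-2)), X_2 = e^(-2t)(sin(3t)·(0,-1) - cos(3t)·(1,-2)).
General solution: K_1X_1 + K_2X_2.

u(t) = K_1e^(-2t)sin(3t) - K_2e^(-2t)cos(3t), v(t) = -2K_1e^(-2t)sin(3t) - K_1e^(-2t)cos(3t) - K_2e^(-2t)sin(3t) + 2K_2e^(-2t)cos(3t)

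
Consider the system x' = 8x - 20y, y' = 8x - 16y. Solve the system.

Coefficient matrix A = [[8, -20], [8, -16]].
Characteristic polynomial det(A - λI) = λ^2 + 8λ + 32 = 0.
Eigenvalues λ = -4 ± 4i (complex conjugate pair).
For λ=-4+4i: an eigenvector is (-2,-1) - i(-1,-1) = (-2 + i, -1 + i).
A real fundamental pair from Re and Im of e^((-4+4i)t)v: X_1 = e^(-4t)(cos(4t)·(-2,-1) + sin(4t)·(-1,-1)), X_2 = e^(-4t)(sin(4t)·(-2,-1) - cos(4t)·(-1,-1)).
General solution: K_1X_1 + K_2X_2.

x(t) = -K_1e^(-4t)sin(4t) - 2K_1e^(-4t)cos(4t) - 2K_2e^(-4t)sin(4t) + K_2e^(-4t)cos(4t), y(t) = -K_1e^(-4t)sin(4t) - K_1e^(-4t)cos(4t) - K_2e^(-4t)sin(4t) + K_2e^(-4t)cos(4t)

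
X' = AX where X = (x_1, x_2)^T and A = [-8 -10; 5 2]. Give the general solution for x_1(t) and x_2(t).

Coefficient matrix A = [[-8, -10], [5, 2]].
Characteristic polynomial det(A - λI) = λ^2 + 6λ + 34 = 0.
Eigenvalues λ = -3 ± 5i (complex conjugate pair).
For λ=-3+5i: an eigenvector is (-1,0) - i(1,-1) = (-1 - i, 0 + i).
A real fundamental pair from Re and Im of e^((-3+5i)t)v: X_1 = e^(-3t)(cos(5t)·(-1,0) + sin(5t)·(1,-1)), X_2 = e^(-3t)(sin(5t)·(-1,0) - cos(5t)·(1,-1)).
General solution: c_1X_1 + c_2X_2.

x_1(t) = c_1e^(-3t)sin(5t) - c_1e^(-3t)cos(5t) - c_2e^(-3t)sin(5t) - c_2e^(-3t)cos(5t), x_2(t) = -c_1e^(-3t)sin(5t) + c_2e^(-3t)cos(5t)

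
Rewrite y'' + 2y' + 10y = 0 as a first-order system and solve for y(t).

y(t) = C_1e^(-t)cos(3t) + C_2e^(-t)sin(3t)

Let x_1 = y, x_2 = y'. Then x_1' = x_2 and x_2' = -10x_1 - 2x_2.
A = [[0,1],[-10,-2]]; det(A-λI) = λ^2 + 2λ + 10.
Eigenvalues λ = -1 ± 3i.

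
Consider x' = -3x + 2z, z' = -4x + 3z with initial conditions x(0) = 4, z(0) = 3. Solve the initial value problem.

Coefficient matrix A = [[-3, 2], [-4, 3]].
Characteristic polynomial det(A - λI) = λ^2 - 1 = 0.
Eigenvalues λ = 1, -1.
For λ=1: (A-λI) row 1 is [-4, 2], so an eigenvector is (1, 2).
For λ=-1: (A-λI) row 1 is [-2, 2], so an eigenvector is (-1, -1).
General solution: c_1e^(t)(1,2) + c_2e^(-t)(-1,-1).
Applying x(0)=4, z(0)=3 gives c_1=-1, c_2=-5.

x(t) = -e^(t) + 5e^(-t), z(t) = -2e^(t) + 5e^(-t)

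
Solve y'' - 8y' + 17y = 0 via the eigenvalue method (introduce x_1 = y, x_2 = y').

Let x_1 = y, x_2 = y'. Then x_1' = x_2 and x_2' = -17x_1 + 8x_2.
A = [[0,1],[-17,8]]; det(A-λI) = λ^2 - 8λ + 17.
Eigenvalues λ = 4 ± i.

y(t) = K_1e^(4t)cos(t) + K_2e^(4t)sin(t)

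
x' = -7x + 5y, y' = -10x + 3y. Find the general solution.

x(t) = -K_1e^(-2t)cos(5t) - K_2e^(-2t)sin(5t), y(t) = K_1e^(-2t)sin(5t) - K_1e^(-2t)cos(5t) - K_2e^(-2t)sin(5t) - K_2e^(-2t)cos(5t)

Coefficient matrix A = [[-7, 5], [-10, 3]].
Characteristic polynomial det(A - λI) = λ^2 + 4λ + 29 = 0.
Eigenvalues λ = -2 ± 5i (complex conjugate pair).
For λ=-2+5i: an eigenvector is (-1,-1) - i(0,1) = (-1, -1 - i).
A real fundamental pair from Re and Im of e^((-2+5i)t)v: X_1 = e^(-2t)(cos(5t)·(-1,-1) + sin(5t)·(0,1)), X_2 = e^(-2t)(sin(5t)·(-1,-1) - cos(5t)·(0,1)).
General solution: K_1X_1 + K_2X_2.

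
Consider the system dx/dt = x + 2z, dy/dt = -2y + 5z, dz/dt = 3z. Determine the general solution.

Coefficient matrix A = [[1, 0, 2], [0, -2, 5], [0, 0, 3]].
det(A - λI) = 0 gives eigenvalues λ = 1, -2, 3.
For λ=1: eigenvector (1,0,0).
For λ=-2: eigenvector (0,1,0).
For λ=3: eigenvector (1,1,1).
General solution: c_1e^(t)(1,0,0) + c_2e^(-2t)(0,1,0) + c_3e^(3t)(1,1,1).

x(t) = c_1e^(t) + c_3e^(3t), y(t) = c_2e^(-2t) + c_3e^(3t), z(t) = c_3e^(3t)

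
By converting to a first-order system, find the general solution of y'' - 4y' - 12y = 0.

Let x_1 = y, x_2 = y'. Then x_1' = x_2 and x_2' = 12x_1 + 4x_2.
A = [[0,1],[12,4]]; det(A-λI) = λ^2 - 4λ - 12.
Eigenvalues λ = 6, -2 with eigenvectors (1,6), (1,-2).

y(t) = c_1e^(6t) + c_2e^(-2t)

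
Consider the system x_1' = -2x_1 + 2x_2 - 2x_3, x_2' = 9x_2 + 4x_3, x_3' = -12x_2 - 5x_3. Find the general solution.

x_1(t) = C_1e^(-2t) + 2C_2e^(3t) - 2C_3e^(t), x_2(t) = 2C_2e^(3t) - C_3e^(t), x_3(t) = -3C_2e^(3t) + 2C_3e^(t)

Coefficient matrix A = [[-2, 2, -2], [0, 9, 4], [0, -12, -5]].
det(A - λI) = 0 gives eigenvalues λ = -2, 3, 1.
For λ=-2: eigenvector (1,0,0).
For λ=3: eigenvector (2,2,-3).
For λ=1: eigenvector (-2,-1,2).
General solution: C_1e^(-2t)(1,0,0) + C_2e^(3t)(2,2,-3) + C_3e^(t)(-2,-1,2).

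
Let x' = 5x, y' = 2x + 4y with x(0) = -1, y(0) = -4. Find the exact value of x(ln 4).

-1024

A = [[5,0],[2,4]]; eigenvalues λ = 4, 5.
Eigenvectors: (0,-1) for λ=4, (1,2) for λ=5.
From the initial condition, c_1 = 2, c_2 = -1.
x(ln 4) = (2)(4^4)(0) + (-1)(4^5)(1) = -1024.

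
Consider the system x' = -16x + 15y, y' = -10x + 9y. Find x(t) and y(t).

Coefficient matrix A = [[-16, 15], [-10, 9]].
Characteristic polynomial det(A - λI) = λ^2 + 7λ + 6 = 0.
Eigenvalues λ = -6, -1.
For λ=-6: (A-λI) row 1 is [-10, 15], so an eigenvector is (-3, -2).
For λ=-1: (A-λI) row 1 is [-15, 15], so an eigenvector is (-1, -1).
General solution: K_1e^(-6t)(-3,-2) + K_2e^(-t)(-1,-1).

x(t) = -3K_1e^(-6t) - K_2e^(-t), y(t) = -2K_1e^(-6t) - K_2e^(-t)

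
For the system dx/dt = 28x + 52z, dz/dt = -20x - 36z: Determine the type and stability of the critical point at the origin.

A = [[28,52],[-20,-36]]; det(A-λI) = λ^2 + 8λ + 32.
λ = -4 ± 4i: negative real part.

stable spiral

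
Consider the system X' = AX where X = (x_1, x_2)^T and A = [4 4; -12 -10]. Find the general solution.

Coefficient matrix A = [[4, 4], [-12, -10]].
Characteristic polynomial det(A - λI) = λ^2 + 6λ + 8 = 0.
Eigenvalues λ = -2, -4.
For λ=-2: (A-λI) row 1 is [6, 4], so an eigenvector is (-2, 3).
For λ=-4: (A-λI) row 1 is [8, 4], so an eigenvector is (1, -2).
General solution: C_1e^(-2t)(-2,3) + C_2e^(-4t)(1,-2).

x_1(t) = -2C_1e^(-2t) + C_2e^(-4t), x_2(t) = 3C_1e^(-2t) - 2C_2e^(-4t)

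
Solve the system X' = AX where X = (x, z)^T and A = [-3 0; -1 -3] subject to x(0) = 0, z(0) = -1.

x(t) = 0, z(t) = -e^(-3t)

Coefficient matrix A = [[-3, 0], [-1, -3]].
Characteristic polynomial det(A - λI) = λ^2 + 6λ + 9 = 0.
Single eigenvalue λ = -3 with algebraic multiplicity 2.
Eigenvector v = (0,1); generalized eigenvector w with (A-λI)w=v is (-1,2).
General solution: e^(-3t)[c_1·v + c_2·(t·v + w)].
Applying x(0)=0, z(0)=-1 gives c_1=-1, c_2=0.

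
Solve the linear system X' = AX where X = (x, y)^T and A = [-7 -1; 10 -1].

x(t) = -K_1e^(-4t)cos(t) - K_2e^(-4t)sin(t), y(t) = -K_1e^(-4t)sin(t) + 3K_1e^(-4t)cos(t) + 3K_2e^(-4t)sin(t) + K_2e^(-4t)cos(t)

Coefficient matrix A = [[-7, -1], [10, -1]].
Characteristic polynomial det(A - λI) = λ^2 + 8λ + 17 = 0.
Eigenvalues λ = -4 ± i (complex conjugate pair).
For λ=-4+i: an eigenvector is (-1,3) - i(0,-1) = (-1, 3 + i).
A real fundamental pair from Re and Im of e^((-4+i)t)v: X_1 = e^(-4t)(cos(t)·(-1,3) + sin(t)·(0,-1)), X_2 = e^(-4t)(sin(t)·(-1,3) - cos(t)·(0,-1)).
General solution: K_1X_1 + K_2X_2.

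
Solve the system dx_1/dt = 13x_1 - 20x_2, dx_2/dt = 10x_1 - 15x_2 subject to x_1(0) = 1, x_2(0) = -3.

Coefficient matrix A = [[13, -20], [10, -15]].
Characteristic polynomial det(A - λI) = λ^2 + 2λ + 5 = 0.
Eigenvalues λ = -1 ± 2i (complex conjugate pair).
For λ=-1+2i: an eigenvector is (-3,-2) - i(-1,-1) = (-3 + i, -2 + i).
A real fundamental pair from Re and Im of e^((-1+2i)t)v: X_1 = e^(-t)(cos(2t)·(-3,-2) + sin(2t)·(-1,-1)), X_2 = e^(-t)(sin(2t)·(-3,-2) - cos(2t)·(-1,-1)).
General solution: C_1X_1 + C_2X_2.
Applying x_1(0)=1, x_2(0)=-3 gives C_1=-4, C_2=-11.

x_1(t) = 37e^(-t)sin(2t) + e^(-t)cos(2t), x_2(t) = 26e^(-t)sin(2t) - 3e^(-t)cos(2t)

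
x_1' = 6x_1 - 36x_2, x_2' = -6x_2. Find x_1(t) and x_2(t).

Coefficient matrix A = [[6, -36], [0, -6]].
Characteristic polynomial det(A - λI) = λ^2 - 36 = 0.
Eigenvalues λ = 6, -6.
For λ=6: (A-λI) row 1 is [0, -36], so an eigenvector is (1, 0).
For λ=-6: (A-λI) row 1 is [12, -36], so an eigenvector is (-3, -1).
General solution: K_1e^(6t)(1,0) + K_2e^(-6t)(-3,-1).

x_1(t) = K_1e^(6t) - 3K_2e^(-6t), x_2(t) = -K_2e^(-6t)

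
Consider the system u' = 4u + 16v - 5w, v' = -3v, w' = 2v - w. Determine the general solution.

u(t) = c_1e^(4t) + c_2e^(-t) - 3c_3e^(-3t), v(t) = c_3e^(-3t), w(t) = c_2e^(-t) - c_3e^(-3t)

Coefficient matrix A = [[4, 16, -5], [0, -3, 0], [0, 2, -1]].
det(A - λI) = 0 gives eigenvalues λ = 4, -1, -3.
For λ=4: eigenvector (1,0,0).
For λ=-1: eigenvector (1,0,1).
For λ=-3: eigenvector (-3,1,-1).
General solution: c_1e^(4t)(1,0,0) + c_2e^(-t)(1,0,1) + c_3e^(-3t)(-3,1,-1).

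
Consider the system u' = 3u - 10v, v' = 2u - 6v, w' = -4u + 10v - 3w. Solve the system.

u(t) = 2c_2e^(-2t) + 5c_3e^(-t), v(t) = c_2e^(-2t) + 2c_3e^(-t), w(t) = c_1e^(-3t) + 2c_2e^(-2t)

Coefficient matrix A = [[3, -10, 0], [2, -6, 0], [-4, 10, -3]].
det(A - λI) = 0 gives eigenvalues λ = -3, -2, -1.
For λ=-3: eigenvector (0,0,1).
For λ=-2: eigenvector (2,1,2).
For λ=-1: eigenvector (5,2,0).
General solution: c_1e^(-3t)(0,0,1) + c_2e^(-2t)(2,1,2) + c_3e^(-t)(5,2,0).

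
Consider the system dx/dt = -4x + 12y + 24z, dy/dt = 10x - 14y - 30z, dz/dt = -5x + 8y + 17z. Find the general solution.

x(t) = c_1e^(-4t) + 2c_2e^(2t), y(t) = -2c_1e^(-4t) + 5c_2e^(2t) - 2c_3e^(t), z(t) = c_1e^(-4t) - 2c_2e^(2t) + c_3e^(t)

Coefficient matrix A = [[-4, 12, 24], [10, -14, -30], [-5, 8, 17]].
det(A - λI) = 0 gives eigenvalues λ = -4, 2, 1.
For λ=-4: eigenvector (1,-2,1).
For λ=2: eigenvector (2,5,-2).
For λ=1: eigenvector (0,-2,1).
General solution: c_1e^(-4t)(1,-2,1) + c_2e^(2t)(2,5,-2) + c_3e^(t)(0,-2,1).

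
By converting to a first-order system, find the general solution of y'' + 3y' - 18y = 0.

Let x_1 = y, x_2 = y'. Then x_1' = x_2 and x_2' = 18x_1 - 3x_2.
A = [[0,1],[18,-3]]; det(A-λI) = λ^2 + 3λ - 18.
Eigenvalues λ = -6, 3 with eigenvectors (1,-6), (1,3).

y(t) = C_1e^(-6t) + C_2e^(3t)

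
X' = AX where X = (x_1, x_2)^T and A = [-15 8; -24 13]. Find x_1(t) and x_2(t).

Coefficient matrix A = [[-15, 8], [-24, 13]].
Characteristic polynomial det(A - λI) = λ^2 + 2λ - 3 = 0.
Eigenvalues λ = -3, 1.
For λ=-3: (A-λI) row 1 is [-12, 8], so an eigenvector is (-2, -3).
For λ=1: (A-λI) row 1 is [-16, 8], so an eigenvector is (1, 2).
General solution: C_1e^(-3t)(-2,-3) + C_2e^(t)(1,2).

x_1(t) = -2C_1e^(-3t) + C_2e^(t), x_2(t) = -3C_1e^(-3t) + 2C_2e^(t)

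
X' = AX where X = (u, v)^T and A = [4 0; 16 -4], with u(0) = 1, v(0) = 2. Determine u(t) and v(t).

Coefficient matrix A = [[4, 0], [16, -4]].
Characteristic polynomial det(A - λI) = λ^2 - 16 = 0.
Eigenvalues λ = -4, 4.
For λ=-4: (A-λI) row 1 is [8, 0], so an eigenvector is (0, 1).
For λ=4: (A-λI) row 2 is [16, -8], so an eigenvector is (1, 2).
General solution: C_1e^(-4t)(0,1) + C_2e^(4t)(1,2).
Applying u(0)=1, v(0)=2 gives C_1=0, C_2=1.

u(t) = e^(4t), v(t) = 2e^(4t)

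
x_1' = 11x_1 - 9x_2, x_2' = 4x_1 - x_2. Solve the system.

x_1(t) = -3c_1e^(5t) - 3c_2te^(5t) + c_2e^(5t), x_2(t) = -2c_1e^(5t) - 2c_2te^(5t) + c_2e^(5t)

Coefficient matrix A = [[11, -9], [4, -1]].
Characteristic polynomial det(A - λI) = λ^2 - 10λ + 25 = 0.
Single eigenvalue λ = 5 with algebraic multiplicity 2.
Eigenvector v = (-3,-2); generalized eigenvector w with (A-λI)w=v is (1,1).
General solution: e^(5t)[c_1·v + c_2·(t·v + w)].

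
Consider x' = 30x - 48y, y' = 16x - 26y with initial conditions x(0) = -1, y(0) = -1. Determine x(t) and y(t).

x(t) = 2e^(6t) - 3e^(-2t), y(t) = e^(6t) - 2e^(-2t)

Coefficient matrix A = [[30, -48], [16, -26]].
Characteristic polynomial det(A - λI) = λ^2 - 4λ - 12 = 0.
Eigenvalues λ = -2, 6.
For λ=-2: (A-λI) row 1 is [32, -48], so an eigenvector is (3, 2).
For λ=6: (A-λI) row 1 is [24, -48], so an eigenvector is (2, 1).
General solution: C_1e^(-2t)(3,2) + C_2e^(6t)(2,1).
Applying x(0)=-1, y(0)=-1 gives C_1=-1, C_2=1.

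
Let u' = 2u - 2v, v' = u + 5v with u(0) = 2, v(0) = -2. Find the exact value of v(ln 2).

-32

A = [[2,-2],[1,5]]; eigenvalues λ = 3, 4.
Eigenvectors: (-2,1) for λ=3, (-1,1) for λ=4.
From the initial condition, c_1 = 0, c_2 = -2.
v(ln 2) = (0)(2^3)(1) + (-2)(2^4)(1) = -32.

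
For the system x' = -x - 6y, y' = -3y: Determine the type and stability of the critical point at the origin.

stable node

A = [[-1,-6],[0,-3]]; det(A-λI) = λ^2 + 4λ + 3.
λ = -1, -3: both negative.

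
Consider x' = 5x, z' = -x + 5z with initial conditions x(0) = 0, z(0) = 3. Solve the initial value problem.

Coefficient matrix A = [[5, 0], [-1, 5]].
Characteristic polynomial det(A - λI) = λ^2 - 10λ + 25 = 0.
Single eigenvalue λ = 5 with algebraic multiplicity 2.
Eigenvector v = (0,-1); generalized eigenvector w with (A-λI)w=v is (1,1).
General solution: e^(5t)[c_1·v + c_2·(t·v + w)].
Applying x(0)=0, z(0)=3 gives c_1=-3, c_2=0.

x(t) = 0, z(t) = 3e^(5t)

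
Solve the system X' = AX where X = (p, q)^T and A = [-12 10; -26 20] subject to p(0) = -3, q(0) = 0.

p(t) = 24e^(4t)sin(2t) - 3e^(4t)cos(2t), q(t) = 39e^(4t)sin(2t)

Coefficient matrix A = [[-12, 10], [-26, 20]].
Characteristic polynomial det(A - λI) = λ^2 - 8λ + 20 = 0.
Eigenvalues λ = 4 ± 2i (complex conjugate pair).
For λ=4+2i: an eigenvector is (1,2) - i(2,3) = (1 - 2i, 2 - 3i).
A real fundamental pair from Re and Im of e^((4+2i)t)v: X_1 = e^(4t)(cos(2t)·(1,2) + sin(2t)·(2,3)), X_2 = e^(4t)(sin(2t)·(1,2) - cos(2t)·(2,3)).
General solution: C_1X_1 + C_2X_2.
Applying p(0)=-3, q(0)=0 gives C_1=9, C_2=6.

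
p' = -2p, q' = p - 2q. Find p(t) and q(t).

Coefficient matrix A = [[-2, 0], [1, -2]].
Characteristic polynomial det(A - λI) = λ^2 + 4λ + 4 = 0.
Single eigenvalue λ = -2 with algebraic multiplicity 2.
Eigenvector v = (0,1); generalized eigenvector w with (A-λI)w=v is (1,-3).
General solution: e^(-2t)[c_1·v + c_2·(t·v + w)].

p(t) = c_2e^(-2t), q(t) = c_1e^(-2t) + c_2te^(-2t) - 3c_2e^(-2t)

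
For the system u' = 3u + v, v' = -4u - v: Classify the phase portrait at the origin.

unstable improper node

A = [[3,1],[-4,-1]]; det(A-λI) = λ^2 - 2λ + 1.
repeated λ = 1 with a single eigenvector.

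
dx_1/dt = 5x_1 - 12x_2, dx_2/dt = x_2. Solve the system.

Coefficient matrix A = [[5, -12], [0, 1]].
Characteristic polynomial det(A - λI) = λ^2 - 6λ + 5 = 0.
Eigenvalues λ = 1, 5.
For λ=1: (A-λI) row 1 is [4, -12], so an eigenvector is (-3, -1).
For λ=5: (A-λI) row 1 is [0, -12], so an eigenvector is (-1, 0).
General solution: C_1e^(t)(-3,-1) + C_2e^(5t)(-1,0).

x_1(t) = -3C_1e^(t) - C_2e^(5t), x_2(t) = -C_1e^(t)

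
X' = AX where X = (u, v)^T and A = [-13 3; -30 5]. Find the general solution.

Coefficient matrix A = [[-13, 3], [-30, 5]].
Characteristic polynomial det(A - λI) = λ^2 + 8λ + 25 = 0.
Eigenvalues λ = -4 ± 3i (complex conjugate pair).
For λ=-4+3i: an eigenvector is (-1,-3) - i(0,1) = (-1, -3 - i).
A real fundamental pair from Re and Im of e^((-4+3i)t)v: X_1 = e^(-4t)(cos(3t)·(-1,-3) + sin(3t)·(0,1)), X_2 = e^(-4t)(sin(3t)·(-1,-3) - cos(3t)·(0,1)).
General solution: K_1X_1 + K_2X_2.

u(t) = -K_1e^(-4t)cos(3t) - K_2e^(-4t)sin(3t), v(t) = K_1e^(-4t)sin(3t) - 3K_1e^(-4t)cos(3t) - 3K_2e^(-4t)sin(3t) - K_2e^(-4t)cos(3t)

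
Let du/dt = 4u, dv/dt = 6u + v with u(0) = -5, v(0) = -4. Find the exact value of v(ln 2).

A = [[4,0],[6,1]]; eigenvalues λ = 4, 1.
Eigenvectors: (-1,-2) for λ=4, (0,1) for λ=1.
From the initial condition, c_1 = 5, c_2 = 6.
v(ln 2) = (5)(2^4)(-2) + (6)(2^1)(1) = -148.

-148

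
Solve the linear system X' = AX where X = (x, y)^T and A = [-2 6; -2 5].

Coefficient matrix A = [[-2, 6], [-2, 5]].
Characteristic polynomial det(A - λI) = λ^2 - 3λ + 2 = 0.
Eigenvalues λ = 2, 1.
For λ=2: (A-λI) row 1 is [-4, 6], so an eigenvector is (-3, -2).
For λ=1: (A-λI) row 1 is [-3, 6], so an eigenvector is (-2, -1).
General solution: c_1e^(2t)(-3,-2) + c_2e^(t)(-2,-1).

x(t) = -3c_1e^(2t) - 2c_2e^(t), y(t) = -2c_1e^(2t) - c_2e^(t)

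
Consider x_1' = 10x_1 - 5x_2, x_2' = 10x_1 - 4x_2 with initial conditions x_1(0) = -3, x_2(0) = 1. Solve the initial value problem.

Coefficient matrix A = [[10, -5], [10, -4]].
Characteristic polynomial det(A - λI) = λ^2 - 6λ + 10 = 0.
Eigenvalues λ = 3 ± i (complex conjugate pair).
For λ=3+i: an eigenvector is (-2,-3) - i(1,1) = (-2 - i, -3 - i).
A real fundamental pair from Re and Im of e^((3+i)t)v: X_1 = e^(3t)(cos(t)·(-2,-3) + sin(t)·(1,1)), X_2 = e^(3t)(sin(t)·(-2,-3) - cos(t)·(1,1)).
General solution: c_1X_1 + c_2X_2.
Applying x_1(0)=-3, x_2(0)=1 gives c_1=-4, c_2=11.

x_1(t) = -26e^(3t)sin(t) - 3e^(3t)cos(t), x_2(t) = -37e^(3t)sin(t) + e^(3t)cos(t)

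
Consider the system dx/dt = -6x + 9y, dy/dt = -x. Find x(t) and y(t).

x(t) = 3K_1e^(-3t) + 3K_2te^(-3t) + 2K_2e^(-3t), y(t) = K_1e^(-3t) + K_2te^(-3t) + K_2e^(-3t)

Coefficient matrix A = [[-6, 9], [-1, 0]].
Characteristic polynomial det(A - λI) = λ^2 + 6λ + 9 = 0.
Single eigenvalue λ = -3 with algebraic multiplicity 2.
Eigenvector v = (3,1); generalized eigenvector w with (A-λI)w=v is (2,1).
General solution: e^(-3t)[K_1·v + K_2·(t·v + w)].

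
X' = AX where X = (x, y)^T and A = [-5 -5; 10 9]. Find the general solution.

Coefficient matrix A = [[-5, -5], [10, 9]].
Characteristic polynomial det(A - λI) = λ^2 - 4λ + 5 = 0.
Eigenvalues λ = 2 ± i (complex conjugate pair).
For λ=2+i: an eigenvector is (-2,3) - i(-1,1) = (-2 + i, 3 - i).
A real fundamental pair from Re and Im of e^((2+i)t)v: X_1 = e^(2t)(cos(t)·(-2,3) + sin(t)·(-1,1)), X_2 = e^(2t)(sin(t)·(-2,3) - cos(t)·(-1,1)).
General solution: C_1X_1 + C_2X_2.

x(t) = -C_1e^(2t)sin(t) - 2C_1e^(2t)cos(t) - 2C_2e^(2t)sin(t) + C_2e^(2t)cos(t), y(t) = C_1e^(2t)sin(t) + 3C_1e^(2t)cos(t) + 3C_2e^(2t)sin(t) - C_2e^(2t)cos(t)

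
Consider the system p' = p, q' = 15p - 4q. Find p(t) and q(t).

p(t) = K_2e^(t), q(t) = K_1e^(-4t) + 3K_2e^(t)

Coefficient matrix A = [[1, 0], [15, -4]].
Characteristic polynomial det(A - λI) = λ^2 + 3λ - 4 = 0.
Eigenvalues λ = -4, 1.
For λ=-4: (A-λI) row 1 is [5, 0], so an eigenvector is (0, 1).
For λ=1: (A-λI) row 2 is [15, -5], so an eigenvector is (1, 3).
General solution: K_1e^(-4t)(0,1) + K_2e^(t)(1,3).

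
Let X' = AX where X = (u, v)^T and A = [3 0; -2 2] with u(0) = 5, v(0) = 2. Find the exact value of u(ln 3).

A = [[3,0],[-2,2]]; eigenvalues λ = 2, 3.
Eigenvectors: (0,1) for λ=2, (1,-2) for λ=3.
From the initial condition, c_1 = 12, c_2 = 5.
u(ln 3) = (12)(3^2)(0) + (5)(3^3)(1) = 135.

135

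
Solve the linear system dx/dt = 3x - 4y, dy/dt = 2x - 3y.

Coefficient matrix A = [[3, -4], [2, -3]].
Characteristic polynomial det(A - λI) = λ^2 - 1 = 0.
Eigenvalues λ = -1, 1.
For λ=-1: (A-λI) row 1 is [4, -4], so an eigenvector is (-1, -1).
For λ=1: (A-λI) row 1 is [2, -4], so an eigenvector is (2, 1).
General solution: c_1e^(-t)(-1,-1) + c_2e^(t)(2,1).

x(t) = -c_1e^(-t) + 2c_2e^(t), y(t) = -c_1e^(-t) + c_2e^(t)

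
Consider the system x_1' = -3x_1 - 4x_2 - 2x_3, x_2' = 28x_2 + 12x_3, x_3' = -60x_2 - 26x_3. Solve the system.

Coefficient matrix A = [[-3, -4, -2], [0, 28, 12], [0, -60, -26]].
det(A - λI) = 0 gives eigenvalues λ = 4, -3, -2.
For λ=4: eigenvector (0,1,-2).
For λ=-3: eigenvector (1,0,0).
For λ=-2: eigenvector (-2,-2,5).
General solution: c_1e^(4t)(0,1,-2) + c_2e^(-3t)(1,0,0) + c_3e^(-2t)(-2,-2,5).

x_1(t) = c_2e^(-3t) - 2c_3e^(-2t), x_2(t) = c_1e^(4t) - 2c_3e^(-2t), x_3(t) = -2c_1e^(4t) + 5c_3e^(-2t)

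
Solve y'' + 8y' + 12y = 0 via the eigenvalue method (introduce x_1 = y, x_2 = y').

Let x_1 = y, x_2 = y'. Then x_1' = x_2 and x_2' = -12x_1 - 8x_2.
A = [[0,1],[-12,-8]]; det(A-λI) = λ^2 + 8λ + 12.
Eigenvalues λ = -2, -6 with eigenvectors (1,-2), (1,-6).

y(t) = C_1e^(-2t) + C_2e^(-6t)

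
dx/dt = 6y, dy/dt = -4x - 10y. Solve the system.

x(t) = 3C_1e^(-4t) + C_2e^(-6t), y(t) = -2C_1e^(-4t) - C_2e^(-6t)

Coefficient matrix A = [[0, 6], [-4, -10]].
Characteristic polynomial det(A - λI) = λ^2 + 10λ + 24 = 0.
Eigenvalues λ = -4, -6.
For λ=-4: (A-λI) row 1 is [4, 6], so an eigenvector is (3, -2).
For λ=-6: (A-λI) row 1 is [6, 6], so an eigenvector is (1, -1).
General solution: C_1e^(-4t)(3,-2) + C_2e^(-6t)(1,-1).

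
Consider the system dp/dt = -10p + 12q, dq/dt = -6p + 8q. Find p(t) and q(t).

p(t) = -2K_1e^(-4t) + K_2e^(2t), q(t) = -K_1e^(-4t) + K_2e^(2t)

Coefficient matrix A = [[-10, 12], [-6, 8]].
Characteristic polynomial det(A - λI) = λ^2 + 2λ - 8 = 0.
Eigenvalues λ = -4, 2.
For λ=-4: (A-λI) row 1 is [-6, 12], so an eigenvector is (-2, -1).
For λ=2: (A-λI) row 1 is [-12, 12], so an eigenvector is (1, 1).
General solution: K_1e^(-4t)(-2,-1) + K_2e^(2t)(1,1).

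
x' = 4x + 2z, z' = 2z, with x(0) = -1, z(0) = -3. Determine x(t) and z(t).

x(t) = -4e^(4t) + 3e^(2t), z(t) = -3e^(2t)

Coefficient matrix A = [[4, 2], [0, 2]].
Characteristic polynomial det(A - λI) = λ^2 - 6λ + 8 = 0.
Eigenvalues λ = 2, 4.
For λ=2: (A-λI) row 1 is [2, 2], so an eigenvector is (-1, 1).
For λ=4: (A-λI) row 1 is [0, 2], so an eigenvector is (1, 0).
General solution: C_1e^(2t)(-1,1) + C_2e^(4t)(1,0).
Applying x(0)=-1, z(0)=-3 gives C_1=-3, C_2=-4.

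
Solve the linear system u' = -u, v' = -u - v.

Coefficient matrix A = [[-1, 0], [-1, -1]].
Characteristic polynomial det(A - λI) = λ^2 + 2λ + 1 = 0.
Single eigenvalue λ = -1 with algebraic multiplicity 2.
Eigenvector v = (0,1); generalized eigenvector w with (A-λI)w=v is (-1,0).
General solution: e^(-t)[C_1·v + C_2·(t·v + w)].

u(t) = -C_2e^(-t), v(t) = C_1e^(-t) + C_2te^(-t)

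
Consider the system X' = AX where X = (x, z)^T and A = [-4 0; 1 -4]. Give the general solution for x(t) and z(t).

x(t) = c_2e^(-4t), z(t) = c_1e^(-4t) + c_2te^(-4t) + 3c_2e^(-4t)

Coefficient matrix A = [[-4, 0], [1, -4]].
Characteristic polynomial det(A - λI) = λ^2 + 8λ + 16 = 0.
Single eigenvalue λ = -4 with algebraic multiplicity 2.
Eigenvector v = (0,1); generalized eigenvector w with (A-λI)w=v is (1,3).
General solution: e^(-4t)[c_1·v + c_2·(t·v + w)].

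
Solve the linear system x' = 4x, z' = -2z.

Coefficient matrix A = [[4, 0], [0, -2]].
Characteristic polynomial det(A - λI) = λ^2 - 2λ - 8 = 0.
Eigenvalues λ = -2, 4.
For λ=-2: (A-λI) row 1 is [6, 0], so an eigenvector is (0, 1).
For λ=4: (A-λI) row 2 is [0, -6], so an eigenvector is (-1, 0).
General solution: C_1e^(-2t)(0,1) + C_2e^(4t)(-1,0).

x(t) = -C_2e^(4t), z(t) = C_1e^(-2t)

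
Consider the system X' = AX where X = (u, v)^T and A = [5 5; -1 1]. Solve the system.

u(t) = c_1e^(3t)sin(t) - 2c_1e^(3t)cos(t) - 2c_2e^(3t)sin(t) - c_2e^(3t)cos(t), v(t) = c_1e^(3t)cos(t) + c_2e^(3t)sin(t)

Coefficient matrix A = [[5, 5], [-1, 1]].
Characteristic polynomial det(A - λI) = λ^2 - 6λ + 10 = 0.
Eigenvalues λ = 3 ± i (complex conjugate pair).
For λ=3+i: an eigenvector is (-2,1) - i(1,0) = (-2 - i, 1).
A real fundamental pair from Re and Im of e^((3+i)t)v: X_1 = e^(3t)(cos(t)·(-2,1) + sin(t)·(1,0)), X_2 = e^(3t)(sin(t)·(-2,1) - cos(t)·(1,0)).
General solution: c_1X_1 + c_2X_2.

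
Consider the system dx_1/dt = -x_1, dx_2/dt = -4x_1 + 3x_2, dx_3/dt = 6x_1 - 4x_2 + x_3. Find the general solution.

Coefficient matrix A = [[-1, 0, 0], [-4, 3, 0], [6, -4, 1]].
det(A - λI) = 0 gives eigenvalues λ = -1, 3, 1.
For λ=-1: eigenvector (1,1,-1).
For λ=3: eigenvector (0,1,-2).
For λ=1: eigenvector (0,0,1).
General solution: C_1e^(-t)(1,1,-1) + C_2e^(3t)(0,1,-2) + C_3e^(t)(0,0,1).

x_1(t) = C_1e^(-t), x_2(t) = C_1e^(-t) + C_2e^(3t), x_3(t) = -C_1e^(-t) - 2C_2e^(3t) + C_3e^(t)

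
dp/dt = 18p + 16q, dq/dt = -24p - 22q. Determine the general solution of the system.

p(t) = 2C_1e^(-6t) - C_2e^(2t), q(t) = -3C_1e^(-6t) + C_2e^(2t)

Coefficient matrix A = [[18, 16], [-24, -22]].
Characteristic polynomial det(A - λI) = λ^2 + 4λ - 12 = 0.
Eigenvalues λ = -6, 2.
For λ=-6: (A-λI) row 1 is [24, 16], so an eigenvector is (2, -3).
For λ=2: (A-λI) row 1 is [16, 16], so an eigenvector is (-1, 1).
General solution: C_1e^(-6t)(2,-3) + C_2e^(2t)(-1,1).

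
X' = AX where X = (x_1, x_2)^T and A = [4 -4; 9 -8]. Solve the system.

x_1(t) = 2C_1e^(-2t) + 2C_2te^(-2t) - C_2e^(-2t), x_2(t) = 3C_1e^(-2t) + 3C_2te^(-2t) - 2C_2e^(-2t)

Coefficient matrix A = [[4, -4], [9, -8]].
Characteristic polynomial det(A - λI) = λ^2 + 4λ + 4 = 0.
Single eigenvalue λ = -2 with algebraic multiplicity 2.
Eigenvector v = (2,3); generalized eigenvector w with (A-λI)w=v is (-1,-2).
General solution: e^(-2t)[C_1·v + C_2·(t·v + w)].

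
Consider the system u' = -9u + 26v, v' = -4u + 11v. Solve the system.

u(t) = 3C_1e^(t)sin(2t) + 2C_1e^(t)cos(2t) + 2C_2e^(t)sin(2t) - 3C_2e^(t)cos(2t), v(t) = C_1e^(t)sin(2t) + C_1e^(t)cos(2t) + C_2e^(t)sin(2t) - C_2e^(t)cos(2t)

Coefficient matrix A = [[-9, 26], [-4, 11]].
Characteristic polynomial det(A - λI) = λ^2 - 2λ + 5 = 0.
Eigenvalues λ = 1 ± 2i (complex conjugate pair).
For λ=1+2i: an eigenvector is (2,1) - i(3,1) = (2 - 3i, 1 - i).
A real fundamental pair from Re and Im of e^((1+2i)t)v: X_1 = e^(t)(cos(2t)·(2,1) + sin(2t)·(3,1)), X_2 = e^(t)(sin(2t)·(2,1) - cos(2t)·(3,1)).
General solution: C_1X_1 + C_2X_2.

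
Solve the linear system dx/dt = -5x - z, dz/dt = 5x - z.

x(t) = -c_1e^(-3t)cos(t) - c_2e^(-3t)sin(t), z(t) = -c_1e^(-3t)sin(t) + 2c_1e^(-3t)cos(t) + 2c_2e^(-3t)sin(t) + c_2e^(-3t)cos(t)

Coefficient matrix A = [[-5, -1], [5, -1]].
Characteristic polynomial det(A - λI) = λ^2 + 6λ + 10 = 0.
Eigenvalues λ = -3 ± i (complex conjugate pair).
For λ=-3+i: an eigenvector is (-1,2) - i(0,-1) = (-1, 2 + i).
A real fundamental pair from Re and Im of e^((-3+i)t)v: X_1 = e^(-3t)(cos(t)·(-1,2) + sin(t)·(0,-1)), X_2 = e^(-3t)(sin(t)·(-1,2) - cos(t)·(0,-1)).
General solution: c_1X_1 + c_2X_2.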